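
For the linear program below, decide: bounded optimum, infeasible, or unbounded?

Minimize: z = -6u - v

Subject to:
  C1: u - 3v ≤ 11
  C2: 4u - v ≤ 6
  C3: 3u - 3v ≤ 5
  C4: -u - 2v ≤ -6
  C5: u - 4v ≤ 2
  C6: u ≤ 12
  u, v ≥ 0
Feasible point: (0, 3) satisfies every constraint, so the LP is feasible.
Direction d = (0, 1): for each constraint row a, a·d ≤ 0 —
  (1)(0) + (-3)(1) = -3 ≤ 0
  (4)(0) + (-1)(1) = -1 ≤ 0
  (3)(0) + (-3)(1) = -3 ≤ 0
  (-1)(0) + (-2)(1) = -2 ≤ 0
  (1)(0) + (-4)(1) = -4 ≤ 0
  (1)(0) + (0)(1) = 0 ≤ 0
and d ≥ 0, so (0, 3) + t·d stays feasible for every t ≥ 0. Along this ray z = -6u - v changes by -1 per unit t, so z → −∞.

The LP is unbounded; z can be made arbitrarily small.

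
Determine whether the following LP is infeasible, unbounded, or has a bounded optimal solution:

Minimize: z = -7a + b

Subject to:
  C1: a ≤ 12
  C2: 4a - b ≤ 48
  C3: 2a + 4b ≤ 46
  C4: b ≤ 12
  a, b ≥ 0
The point (12, 0) satisfies every constraint, so the LP is feasible; the constraints give a ≤ 12 and b ≤ 12, which with a, b ≥ 0 keep the feasible region inside a bounded box. A feasible, bounded LP attains a finite optimum at a vertex.

Evaluating z = -7a + b at each vertex:
  (0, 0): z = 0
  (12, 0): z = -84
  (12, 5.5): z = -78.5
  (0, 11.5): z = 11.5

The LP has an optimal solution: (12, 0) with z = -84.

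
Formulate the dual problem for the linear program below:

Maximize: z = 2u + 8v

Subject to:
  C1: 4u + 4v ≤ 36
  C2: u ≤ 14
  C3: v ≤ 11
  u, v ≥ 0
Minimize: z = 36y1 + 14y2 + 11y3

Subject to:
  C1: -4y1 - y2 ≤ -2
  C2: -4y1 - y3 ≤ -8
  y1, y2, y3 ≥ 0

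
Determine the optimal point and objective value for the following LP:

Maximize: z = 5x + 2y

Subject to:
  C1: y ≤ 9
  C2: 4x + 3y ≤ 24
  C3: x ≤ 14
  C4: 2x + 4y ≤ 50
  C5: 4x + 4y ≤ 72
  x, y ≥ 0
x = 6, y = 0, z = 30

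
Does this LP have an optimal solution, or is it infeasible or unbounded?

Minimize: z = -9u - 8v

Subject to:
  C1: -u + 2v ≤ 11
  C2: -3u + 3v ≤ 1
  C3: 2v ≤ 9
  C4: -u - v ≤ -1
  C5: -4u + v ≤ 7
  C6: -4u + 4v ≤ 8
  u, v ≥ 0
Feasible point: (1, 0) satisfies every constraint, so the LP is feasible.
Direction d = (1, 0): for each constraint row a, a·d ≤ 0 —
  (-1)(1) + (2)(0) = -1 ≤ 0
  (-3)(1) + (3)(0) = -3 ≤ 0
  (0)(1) + (2)(0) = 0 ≤ 0
  (-1)(1) + (-1)(0) = -1 ≤ 0
  (-4)(1) + (1)(0) = -4 ≤ 0
  (-4)(1) + (4)(0) = -4 ≤ 0
and d ≥ 0, so (1, 0) + t·d stays feasible for every t ≥ 0. Along this ray z = -9u - 8v changes by -9 per unit t, so z → −∞.

Unbounded: there is a feasible ray along which z → −∞.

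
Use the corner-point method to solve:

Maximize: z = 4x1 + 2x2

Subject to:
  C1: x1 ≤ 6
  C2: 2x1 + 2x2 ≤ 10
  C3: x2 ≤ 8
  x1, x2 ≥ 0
Each vertex is the intersection of two constraint boundaries that also satisfies all remaining constraints:
  x1 = 0 and x2 = 0 → (0, 0)
  2x1 + 2x2 = 10 and x2 = 0 → (5, 0)
  2x1 + 2x2 = 10 and x1 = 0 → (0, 5)

Evaluating z = 4x1 + 2x2 at each vertex:
  (0, 0): z = 0
  (5, 0): z = 20
  (0, 5): z = 10

The maximum is at (5, 0) with z = 20.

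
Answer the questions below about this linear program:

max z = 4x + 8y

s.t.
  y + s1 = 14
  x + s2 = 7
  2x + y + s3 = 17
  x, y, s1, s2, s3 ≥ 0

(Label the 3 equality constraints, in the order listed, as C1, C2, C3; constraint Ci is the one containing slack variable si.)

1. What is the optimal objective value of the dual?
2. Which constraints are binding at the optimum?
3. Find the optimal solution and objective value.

1. 118 (by strong duality, equal to the primal optimum)
2. C1, C3
3. x = 1.5, y = 14, z = 118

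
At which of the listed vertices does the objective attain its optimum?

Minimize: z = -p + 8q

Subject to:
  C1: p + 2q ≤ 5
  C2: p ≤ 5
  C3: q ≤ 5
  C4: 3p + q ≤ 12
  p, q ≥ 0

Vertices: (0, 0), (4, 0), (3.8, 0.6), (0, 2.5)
Evaluating z = -p + 8q at each vertex:
  (0, 0): z = 0
  (4, 0): z = -4
  (3.8, 0.6): z = 1
  (0, 2.5): z = 20

The smallest value is z = -4, attained at (4, 0).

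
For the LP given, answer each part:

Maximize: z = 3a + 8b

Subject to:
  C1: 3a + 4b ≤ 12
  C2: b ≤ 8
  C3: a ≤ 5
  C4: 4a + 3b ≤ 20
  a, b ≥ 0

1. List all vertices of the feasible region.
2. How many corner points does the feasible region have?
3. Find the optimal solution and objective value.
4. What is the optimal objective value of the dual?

1. (0, 0), (4, 0), (0, 3)
2. 3
3. a = 0, b = 3, z = 24
4. 24 (by strong duality, equal to the primal optimum)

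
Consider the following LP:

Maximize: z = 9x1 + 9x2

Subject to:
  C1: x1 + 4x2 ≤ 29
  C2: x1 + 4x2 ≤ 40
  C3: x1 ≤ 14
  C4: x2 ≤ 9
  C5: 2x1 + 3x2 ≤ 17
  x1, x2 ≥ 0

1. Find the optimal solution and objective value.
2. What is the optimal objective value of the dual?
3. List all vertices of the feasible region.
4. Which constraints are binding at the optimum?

1. x1 = 8.5, x2 = 0, z = 76.5
2. 76.5 (by strong duality, equal to the primal optimum)
3. (0, 0), (8.5, 0), (0, 5.667)
4. C5, x2 ≥ 0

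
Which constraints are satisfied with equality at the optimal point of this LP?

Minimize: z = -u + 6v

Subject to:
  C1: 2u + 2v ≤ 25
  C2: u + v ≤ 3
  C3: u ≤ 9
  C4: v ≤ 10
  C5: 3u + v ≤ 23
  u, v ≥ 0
Optimal: u = 3, v = 0
Binding: C2, v ≥ 0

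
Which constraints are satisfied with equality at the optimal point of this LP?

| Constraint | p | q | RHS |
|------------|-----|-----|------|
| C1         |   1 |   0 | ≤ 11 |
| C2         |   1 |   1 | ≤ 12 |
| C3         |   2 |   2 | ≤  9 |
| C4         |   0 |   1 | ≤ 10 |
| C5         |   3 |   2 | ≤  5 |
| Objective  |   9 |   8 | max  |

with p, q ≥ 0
Optimal: p = 0, q = 2.5
Slack at optimum:
  C1: slack = 11
  C2: slack = 9.5
  C3: slack = 4
  C4: slack = 7.5
  C5: slack = 0 (binding)
  p ≥ 0: p = 0 (binding)
  q ≥ 0: q = 2.5
Binding constraints: C5, p ≥ 0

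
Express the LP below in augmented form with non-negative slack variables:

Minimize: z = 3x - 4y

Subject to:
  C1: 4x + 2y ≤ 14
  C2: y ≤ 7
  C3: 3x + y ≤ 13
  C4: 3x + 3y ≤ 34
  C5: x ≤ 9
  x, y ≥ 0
min z = 3x - 4y

s.t.
  4x + 2y + s1 = 14
  y + s2 = 7
  3x + y + s3 = 13
  3x + 3y + s4 = 34
  x + s5 = 9
  x, y, s1, s2, s3, s4, s5 ≥ 0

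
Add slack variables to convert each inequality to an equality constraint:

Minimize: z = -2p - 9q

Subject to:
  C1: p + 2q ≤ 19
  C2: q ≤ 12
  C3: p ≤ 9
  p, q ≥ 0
min z = -2p - 9q

s.t.
  p + 2q + s1 = 19
  q + s2 = 12
  p + s3 = 9
  p, q, s1, s2, s3 ≥ 0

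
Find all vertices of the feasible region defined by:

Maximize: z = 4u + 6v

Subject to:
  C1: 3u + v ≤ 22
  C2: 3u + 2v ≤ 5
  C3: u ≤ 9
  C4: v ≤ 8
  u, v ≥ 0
Each vertex is the intersection of two constraint boundaries that also satisfies all remaining constraints:
  u = 0 and v = 0 → (0, 0)
  3u + 2v = 5 and v = 0 → (1.667, 0)
  3u + 2v = 5 and u = 0 → (0, 2.5)

Vertices: (0, 0), (1.667, 0), (0, 2.5)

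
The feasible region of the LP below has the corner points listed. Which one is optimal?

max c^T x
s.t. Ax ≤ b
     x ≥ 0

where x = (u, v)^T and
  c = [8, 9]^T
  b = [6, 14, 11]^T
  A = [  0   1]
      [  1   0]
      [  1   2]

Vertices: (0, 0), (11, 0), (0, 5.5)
Evaluating z = 8u + 9v at each vertex:
  (0, 0): z = 0
  (11, 0): z = 88
  (0, 5.5): z = 49.5

The largest value is z = 88, attained at (11, 0).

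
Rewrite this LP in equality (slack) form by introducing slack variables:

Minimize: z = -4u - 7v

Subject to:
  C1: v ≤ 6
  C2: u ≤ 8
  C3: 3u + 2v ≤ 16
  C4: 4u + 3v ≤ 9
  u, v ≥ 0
min z = -4u - 7v

s.t.
  v + s1 = 6
  u + s2 = 8
  3u + 2v + s3 = 16
  4u + 3v + s4 = 9
  u, v, s1, s2, s3, s4 ≥ 0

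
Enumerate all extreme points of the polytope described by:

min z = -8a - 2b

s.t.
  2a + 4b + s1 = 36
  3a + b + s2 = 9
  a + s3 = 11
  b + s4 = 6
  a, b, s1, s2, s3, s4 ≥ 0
Each vertex is the intersection of two constraint boundaries that also satisfies all remaining constraints:
  a = 0 and b = 0 → (0, 0)
  3a + b = 9 and b = 0 → (3, 0)
  3a + b = 9 and b = 6 → (1, 6)
  b = 6 and a = 0 → (0, 6)

Vertices: (0, 0), (3, 0), (1, 6), (0, 6)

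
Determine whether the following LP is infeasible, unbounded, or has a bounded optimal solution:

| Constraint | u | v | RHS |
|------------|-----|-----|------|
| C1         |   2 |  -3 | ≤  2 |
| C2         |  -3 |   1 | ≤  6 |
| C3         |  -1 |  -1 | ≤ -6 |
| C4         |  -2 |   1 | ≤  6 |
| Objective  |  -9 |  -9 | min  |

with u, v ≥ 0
Feasible point: (0, 6) satisfies every constraint, so the LP is feasible.
Direction d = (1, 1): for each constraint row a, a·d ≤ 0 —
  (2)(1) + (-3)(1) = -1 ≤ 0
  (-3)(1) + (1)(1) = -2 ≤ 0
  (-1)(1) + (-1)(1) = -2 ≤ 0
  (-2)(1) + (1)(1) = -1 ≤ 0
and d ≥ 0, so (0, 6) + t·d stays feasible for every t ≥ 0. Along this ray z = -9u - 9v changes by -18 per unit t, so z → −∞.

The LP is unbounded; z can be made arbitrarily small.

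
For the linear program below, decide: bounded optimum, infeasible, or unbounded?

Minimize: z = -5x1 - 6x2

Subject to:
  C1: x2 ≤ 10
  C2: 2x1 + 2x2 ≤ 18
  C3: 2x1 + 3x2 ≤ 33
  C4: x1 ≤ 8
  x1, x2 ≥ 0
The point (0, 9) satisfies every constraint, so the LP is feasible; the constraints give x1 ≤ 8 and x2 ≤ 10, which with x1, x2 ≥ 0 keep the feasible region inside a bounded box. A feasible, bounded LP attains a finite optimum at a vertex.

Bounded optimum: z* = -54 at (0, 9).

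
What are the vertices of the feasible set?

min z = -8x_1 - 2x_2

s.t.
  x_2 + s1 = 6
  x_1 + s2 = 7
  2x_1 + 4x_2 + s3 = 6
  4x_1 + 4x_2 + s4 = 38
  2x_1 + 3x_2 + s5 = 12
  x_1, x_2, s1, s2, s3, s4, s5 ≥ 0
Each vertex is the intersection of two constraint boundaries that also satisfies all remaining constraints:
  x_1 = 0 and x_2 = 0 → (0, 0)
  2x_1 + 4x_2 = 6 and x_2 = 0 → (3, 0)
  2x_1 + 4x_2 = 6 and x_1 = 0 → (0, 1.5)

Vertices: (0, 0), (3, 0), (0, 1.5)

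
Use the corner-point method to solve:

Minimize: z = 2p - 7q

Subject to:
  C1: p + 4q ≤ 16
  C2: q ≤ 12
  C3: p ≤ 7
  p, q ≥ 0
p = 0, q = 4, z = -28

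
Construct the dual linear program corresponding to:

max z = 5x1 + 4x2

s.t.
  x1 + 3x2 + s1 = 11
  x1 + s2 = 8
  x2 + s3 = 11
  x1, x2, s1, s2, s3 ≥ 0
Minimize: z = 11y1 + 8y2 + 11y3

Subject to:
  C1: -y1 - y2 ≤ -5
  C2: -3y1 - y3 ≤ -4
  y1, y2, y3 ≥ 0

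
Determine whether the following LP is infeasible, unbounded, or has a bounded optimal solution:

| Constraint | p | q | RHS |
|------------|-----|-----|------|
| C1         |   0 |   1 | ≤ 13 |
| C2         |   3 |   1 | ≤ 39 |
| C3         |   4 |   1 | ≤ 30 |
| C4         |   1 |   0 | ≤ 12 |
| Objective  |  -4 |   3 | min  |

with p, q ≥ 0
The point (7.5, 0) satisfies every constraint, so the LP is feasible; the constraints give p ≤ 12 and q ≤ 13, which with p, q ≥ 0 keep the feasible region inside a bounded box. A feasible, bounded LP attains a finite optimum at a vertex.

Evaluating z = -4p + 3q at each vertex:
  (0, 0): z = 0
  (7.5, 0): z = -30
  (4.25, 13): z = 22
  (0, 13): z = 39

Bounded optimum: z* = -30 at (7.5, 0).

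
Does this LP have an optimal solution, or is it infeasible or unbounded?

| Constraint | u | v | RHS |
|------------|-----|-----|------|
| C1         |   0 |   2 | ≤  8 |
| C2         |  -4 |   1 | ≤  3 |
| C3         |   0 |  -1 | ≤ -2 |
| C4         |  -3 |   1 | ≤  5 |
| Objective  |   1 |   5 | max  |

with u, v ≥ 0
Feasible point: (0, 2) satisfies every constraint, so the LP is feasible.
Direction d = (1, 0): for each constraint row a, a·d ≤ 0 —
  (0)(1) + (2)(0) = 0 ≤ 0
  (-4)(1) + (1)(0) = -4 ≤ 0
  (0)(1) + (-1)(0) = 0 ≤ 0
  (-3)(1) + (1)(0) = -3 ≤ 0
and d ≥ 0, so (0, 2) + t·d stays feasible for every t ≥ 0. Along this ray z = u + 5v changes by 1 per unit t, so z → +∞.

Unbounded: there is a feasible ray along which z → +∞.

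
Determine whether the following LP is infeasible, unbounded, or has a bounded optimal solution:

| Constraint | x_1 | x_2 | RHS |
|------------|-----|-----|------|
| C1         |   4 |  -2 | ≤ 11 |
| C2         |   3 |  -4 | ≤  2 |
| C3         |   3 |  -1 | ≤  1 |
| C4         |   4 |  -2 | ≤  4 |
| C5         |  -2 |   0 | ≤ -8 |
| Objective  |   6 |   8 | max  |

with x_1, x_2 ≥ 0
Feasible point: (4, 11) satisfies every constraint, so the LP is feasible.
Direction d = (0, 1): for each constraint row a, a·d ≤ 0 —
  (4)(0) + (-2)(1) = -2 ≤ 0
  (3)(0) + (-4)(1) = -4 ≤ 0
  (3)(0) + (-1)(1) = -1 ≤ 0
  (4)(0) + (-2)(1) = -2 ≤ 0
  (-2)(0) + (0)(1) = 0 ≤ 0
and d ≥ 0, so (4, 11) + t·d stays feasible for every t ≥ 0. Along this ray z = 6x_1 + 8x_2 changes by 8 per unit t, so z → +∞.

The LP is unbounded; z can be made arbitrarily large.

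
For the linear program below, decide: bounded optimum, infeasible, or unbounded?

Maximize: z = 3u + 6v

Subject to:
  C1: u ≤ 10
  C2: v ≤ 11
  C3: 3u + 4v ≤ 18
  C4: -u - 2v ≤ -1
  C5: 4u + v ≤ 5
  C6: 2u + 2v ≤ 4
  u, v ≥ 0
The point (0, 2) satisfies every constraint, so the LP is feasible; the constraints give u ≤ 10 and v ≤ 11, which with u, v ≥ 0 keep the feasible region inside a bounded box. A feasible, bounded LP attains a finite optimum at a vertex.

Feasible with finite optimum z* = 12 at (0, 2).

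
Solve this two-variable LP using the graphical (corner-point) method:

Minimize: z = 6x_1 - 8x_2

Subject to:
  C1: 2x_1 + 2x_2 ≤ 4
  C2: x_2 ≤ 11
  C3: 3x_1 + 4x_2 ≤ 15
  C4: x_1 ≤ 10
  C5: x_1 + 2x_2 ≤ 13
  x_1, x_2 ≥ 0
Each vertex is the intersection of two constraint boundaries that also satisfies all remaining constraints:
  x_1 = 0 and x_2 = 0 → (0, 0)
  2x_1 + 2x_2 = 4 and x_2 = 0 → (2, 0)
  2x_1 + 2x_2 = 4 and x_1 = 0 → (0, 2)

Evaluating z = 6x_1 - 8x_2 at each vertex:
  (0, 0): z = 0
  (2, 0): z = 12
  (0, 2): z = -16

The minimum is at (0, 2) with z = -16.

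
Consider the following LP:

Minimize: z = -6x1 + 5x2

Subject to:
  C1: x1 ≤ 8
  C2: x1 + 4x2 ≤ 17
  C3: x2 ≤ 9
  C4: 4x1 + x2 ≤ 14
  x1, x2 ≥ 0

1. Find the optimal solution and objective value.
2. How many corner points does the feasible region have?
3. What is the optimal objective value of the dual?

1. x1 = 3.5, x2 = 0, z = -21
2. 4
3. -21 (by strong duality, equal to the primal optimum)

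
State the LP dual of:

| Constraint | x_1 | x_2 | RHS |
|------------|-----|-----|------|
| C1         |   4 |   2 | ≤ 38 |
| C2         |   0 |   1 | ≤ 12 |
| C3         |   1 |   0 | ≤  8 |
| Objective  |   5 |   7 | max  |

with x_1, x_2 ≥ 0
Minimize: z = 38y1 + 12y2 + 8y3

Subject to:
  C1: -4y1 - y3 ≤ -5
  C2: -2y1 - y2 ≤ -7
  y1, y2, y3 ≥ 0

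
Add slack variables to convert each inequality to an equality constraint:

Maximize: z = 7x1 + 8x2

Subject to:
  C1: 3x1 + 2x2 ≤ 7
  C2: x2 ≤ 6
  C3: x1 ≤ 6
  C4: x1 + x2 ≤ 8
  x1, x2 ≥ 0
max z = 7x1 + 8x2

s.t.
  3x1 + 2x2 + s1 = 7
  x2 + s2 = 6
  x1 + s3 = 6
  x1 + x2 + s4 = 8
  x1, x2, s1, s2, s3, s4 ≥ 0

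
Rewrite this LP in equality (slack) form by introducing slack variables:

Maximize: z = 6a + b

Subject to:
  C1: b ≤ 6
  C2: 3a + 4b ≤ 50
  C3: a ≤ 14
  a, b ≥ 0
max z = 6a + b

s.t.
  b + s1 = 6
  3a + 4b + s2 = 50
  a + s3 = 14
  a, b, s1, s2, s3 ≥ 0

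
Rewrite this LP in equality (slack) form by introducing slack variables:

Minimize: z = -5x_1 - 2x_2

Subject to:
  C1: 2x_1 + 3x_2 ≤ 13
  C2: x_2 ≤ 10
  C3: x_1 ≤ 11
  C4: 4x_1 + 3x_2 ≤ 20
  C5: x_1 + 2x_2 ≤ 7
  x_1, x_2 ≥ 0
min z = -5x_1 - 2x_2

s.t.
  2x_1 + 3x_2 + s1 = 13
  x_2 + s2 = 10
  x_1 + s3 = 11
  4x_1 + 3x_2 + s4 = 20
  x_1 + 2x_2 + s5 = 7
  x_1, x_2, s1, s2, s3, s4, s5 ≥ 0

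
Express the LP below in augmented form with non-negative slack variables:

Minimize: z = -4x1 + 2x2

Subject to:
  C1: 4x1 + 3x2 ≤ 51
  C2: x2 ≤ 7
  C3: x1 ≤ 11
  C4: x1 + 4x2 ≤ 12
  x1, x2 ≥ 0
min z = -4x1 + 2x2

s.t.
  4x1 + 3x2 + s1 = 51
  x2 + s2 = 7
  x1 + s3 = 11
  x1 + 4x2 + s4 = 12
  x1, x2, s1, s2, s3, s4 ≥ 0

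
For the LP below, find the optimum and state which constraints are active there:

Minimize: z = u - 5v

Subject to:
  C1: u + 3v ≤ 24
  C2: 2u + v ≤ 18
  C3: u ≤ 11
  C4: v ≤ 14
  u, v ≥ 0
Optimal: u = 0, v = 8
Binding: C1, u ≥ 0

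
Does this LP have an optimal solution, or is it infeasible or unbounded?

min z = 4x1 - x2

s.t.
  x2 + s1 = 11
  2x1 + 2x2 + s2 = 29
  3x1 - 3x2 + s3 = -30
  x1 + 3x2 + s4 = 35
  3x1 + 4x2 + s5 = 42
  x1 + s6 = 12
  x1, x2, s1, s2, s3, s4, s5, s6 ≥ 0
The point (0, 10.5) satisfies every constraint, so the LP is feasible; the constraints give x1 ≤ 12 and x2 ≤ 11, which with x1, x2 ≥ 0 keep the feasible region inside a bounded box. A feasible, bounded LP attains a finite optimum at a vertex.

Bounded optimum: z* = -10.5 at (0, 10.5).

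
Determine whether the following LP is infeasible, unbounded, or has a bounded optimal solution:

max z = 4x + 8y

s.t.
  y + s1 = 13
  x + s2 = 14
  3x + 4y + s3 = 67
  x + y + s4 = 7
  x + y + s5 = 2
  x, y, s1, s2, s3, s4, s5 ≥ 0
The point (0, 2) satisfies every constraint, so the LP is feasible; the constraints give x ≤ 14 and y ≤ 13, which with x, y ≥ 0 keep the feasible region inside a bounded box. A feasible, bounded LP attains a finite optimum at a vertex.

Evaluating z = 4x + 8y at each vertex:
  (0, 0): z = 0
  (2, 0): z = 8
  (0, 2): z = 16

The LP has an optimal solution: (0, 2) with z = 16.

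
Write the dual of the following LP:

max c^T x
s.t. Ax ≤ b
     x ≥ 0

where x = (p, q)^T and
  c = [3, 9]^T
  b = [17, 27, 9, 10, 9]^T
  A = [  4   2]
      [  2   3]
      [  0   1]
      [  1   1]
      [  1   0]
Minimize: z = 17y1 + 27y2 + 9y3 + 10y4 + 9y5

Subject to:
  C1: -4y1 - 2y2 - y4 - y5 ≤ -3
  C2: -2y1 - 3y2 - y3 - y4 ≤ -9
  y1, y2, y3, y4, y5 ≥ 0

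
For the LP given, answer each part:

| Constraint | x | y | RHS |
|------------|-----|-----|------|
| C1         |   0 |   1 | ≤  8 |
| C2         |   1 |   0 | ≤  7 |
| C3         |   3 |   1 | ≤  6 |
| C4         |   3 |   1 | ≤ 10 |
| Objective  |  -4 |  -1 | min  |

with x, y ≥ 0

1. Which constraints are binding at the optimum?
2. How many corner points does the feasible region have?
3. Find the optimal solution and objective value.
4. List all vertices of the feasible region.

1. C3, y ≥ 0
2. 3
3. x = 2, y = 0, z = -8
4. (0, 0), (2, 0), (0, 6)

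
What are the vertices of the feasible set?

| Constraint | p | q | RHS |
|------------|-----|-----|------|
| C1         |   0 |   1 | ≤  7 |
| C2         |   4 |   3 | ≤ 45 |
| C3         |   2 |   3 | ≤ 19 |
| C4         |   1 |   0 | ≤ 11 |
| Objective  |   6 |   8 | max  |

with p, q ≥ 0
Each vertex is the intersection of two constraint boundaries that also satisfies all remaining constraints:
  p = 0 and q = 0 → (0, 0)
  2p + 3q = 19 and q = 0 → (9.5, 0)
  2p + 3q = 19 and p = 0 → (0, 6.333)

Vertices: (0, 0), (9.5, 0), (0, 6.333)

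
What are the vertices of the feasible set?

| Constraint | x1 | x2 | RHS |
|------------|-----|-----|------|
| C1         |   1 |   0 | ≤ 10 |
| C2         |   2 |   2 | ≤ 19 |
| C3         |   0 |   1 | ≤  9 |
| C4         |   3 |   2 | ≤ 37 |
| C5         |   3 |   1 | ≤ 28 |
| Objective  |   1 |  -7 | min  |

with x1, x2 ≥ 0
Each vertex is the intersection of two constraint boundaries that also satisfies all remaining constraints:
  x1 = 0 and x2 = 0 → (0, 0)
  3x1 + x2 = 28 and x2 = 0 → (9.333, 0)
  2x1 + 2x2 = 19 and 3x1 + x2 = 28 → (9.25, 0.25)
  2x1 + 2x2 = 19 and x2 = 9 → (0.5, 9)
  x2 = 9 and x1 = 0 → (0, 9)

Vertices: (0, 0), (9.333, 0), (9.25, 0.25), (0.5, 9), (0, 9)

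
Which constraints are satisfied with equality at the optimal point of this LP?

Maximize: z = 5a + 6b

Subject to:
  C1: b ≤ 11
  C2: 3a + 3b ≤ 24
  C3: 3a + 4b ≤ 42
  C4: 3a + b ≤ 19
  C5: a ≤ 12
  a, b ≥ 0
Optimal: a = 0, b = 8
Binding: C2, a ≥ 0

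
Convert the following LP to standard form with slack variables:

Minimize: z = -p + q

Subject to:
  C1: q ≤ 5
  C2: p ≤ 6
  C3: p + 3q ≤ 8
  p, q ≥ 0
min z = -p + q

s.t.
  q + s1 = 5
  p + s2 = 6
  p + 3q + s3 = 8
  p, q, s1, s2, s3 ≥ 0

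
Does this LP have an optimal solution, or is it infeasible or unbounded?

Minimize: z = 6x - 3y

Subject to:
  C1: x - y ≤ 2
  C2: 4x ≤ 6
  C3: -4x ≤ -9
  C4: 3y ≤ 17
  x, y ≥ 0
C2 requires 4x ≤ 6, while C3 (-4x ≤ -9) is equivalent to 4x ≥ 9. Together they would need 9 ≤ 4x ≤ 6, which is impossible since 9 > 6. No point satisfies all constraints.

Infeasible: no point satisfies all constraints simultaneously.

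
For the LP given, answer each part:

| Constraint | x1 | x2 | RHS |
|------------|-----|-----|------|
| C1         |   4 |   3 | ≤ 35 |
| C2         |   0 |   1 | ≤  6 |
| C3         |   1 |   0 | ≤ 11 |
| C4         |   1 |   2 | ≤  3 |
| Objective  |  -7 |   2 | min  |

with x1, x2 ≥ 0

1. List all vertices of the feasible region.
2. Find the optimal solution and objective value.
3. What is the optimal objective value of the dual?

1. (0, 0), (3, 0), (0, 1.5)
2. x1 = 3, x2 = 0, z = -21
3. -21 (by strong duality, equal to the primal optimum)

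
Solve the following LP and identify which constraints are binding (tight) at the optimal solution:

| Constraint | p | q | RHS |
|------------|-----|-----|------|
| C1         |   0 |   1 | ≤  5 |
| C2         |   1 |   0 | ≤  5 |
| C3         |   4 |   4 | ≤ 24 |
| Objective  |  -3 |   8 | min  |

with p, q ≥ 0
Optimal: p = 5, q = 0
Slack at optimum:
  C1: slack = 5
  C2: slack = 0 (binding)
  C3: slack = 4
  p ≥ 0: p = 5
  q ≥ 0: q = 0 (binding)
Binding constraints: C2, q ≥ 0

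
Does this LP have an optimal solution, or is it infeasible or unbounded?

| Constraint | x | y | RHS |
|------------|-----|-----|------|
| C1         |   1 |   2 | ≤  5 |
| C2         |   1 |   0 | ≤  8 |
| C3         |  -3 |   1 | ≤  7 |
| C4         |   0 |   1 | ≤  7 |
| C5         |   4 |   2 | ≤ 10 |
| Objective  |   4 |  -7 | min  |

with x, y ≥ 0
The point (0, 2.5) satisfies every constraint, so the LP is feasible; the constraints give x ≤ 8 and y ≤ 7, which with x, y ≥ 0 keep the feasible region inside a bounded box. A feasible, bounded LP attains a finite optimum at a vertex.

Evaluating z = 4x - 7y at each vertex:
  (0, 0): z = 0
  (2.5, 0): z = 10
  (1.667, 1.667): z = -5
  (0, 2.5): z = -17.5

Feasible with finite optimum z* = -17.5 at (0, 2.5).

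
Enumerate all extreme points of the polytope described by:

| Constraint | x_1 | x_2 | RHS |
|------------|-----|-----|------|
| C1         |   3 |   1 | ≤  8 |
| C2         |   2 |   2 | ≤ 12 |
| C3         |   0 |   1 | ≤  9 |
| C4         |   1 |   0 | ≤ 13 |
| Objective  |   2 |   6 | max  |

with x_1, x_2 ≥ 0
Each vertex is the intersection of two constraint boundaries that also satisfies all remaining constraints:
  x_1 = 0 and x_2 = 0 → (0, 0)
  3x_1 + x_2 = 8 and x_2 = 0 → (2.667, 0)
  3x_1 + x_2 = 8 and 2x_1 + 2x_2 = 12 → (1, 5)
  2x_1 + 2x_2 = 12 and x_1 = 0 → (0, 6)

Vertices: (0, 0), (2.667, 0), (1, 5), (0, 6)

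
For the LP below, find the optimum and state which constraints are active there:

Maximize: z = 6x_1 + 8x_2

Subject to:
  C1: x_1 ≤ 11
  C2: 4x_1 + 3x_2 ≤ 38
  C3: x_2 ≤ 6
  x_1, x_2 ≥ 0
Optimal: x_1 = 5, x_2 = 6
Slack at optimum:
  C1: slack = 6
  C2: slack = 0 (binding)
  C3: slack = 0 (binding)
  x_1 ≥ 0: x_1 = 5
  x_2 ≥ 0: x_2 = 6
Binding constraints: C2, C3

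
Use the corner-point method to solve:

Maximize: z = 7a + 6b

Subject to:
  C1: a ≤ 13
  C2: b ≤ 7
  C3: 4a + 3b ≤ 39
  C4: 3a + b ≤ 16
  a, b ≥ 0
a = 3, b = 7, z = 63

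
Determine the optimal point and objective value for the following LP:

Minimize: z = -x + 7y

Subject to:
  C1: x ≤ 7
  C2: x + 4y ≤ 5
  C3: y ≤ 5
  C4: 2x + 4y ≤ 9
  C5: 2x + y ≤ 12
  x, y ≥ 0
Each vertex is the intersection of two constraint boundaries that also satisfies all remaining constraints:
  x = 0 and y = 0 → (0, 0)
  2x + 4y = 9 and y = 0 → (4.5, 0)
  x + 4y = 5 and 2x + 4y = 9 → (4, 0.25)
  x + 4y = 5 and x = 0 → (0, 1.25)

Evaluating z = -x + 7y at each vertex:
  (0, 0): z = 0
  (4.5, 0): z = -4.5
  (4, 0.25): z = -2.25
  (0, 1.25): z = 8.75

The minimum is at (4.5, 0) with z = -4.5.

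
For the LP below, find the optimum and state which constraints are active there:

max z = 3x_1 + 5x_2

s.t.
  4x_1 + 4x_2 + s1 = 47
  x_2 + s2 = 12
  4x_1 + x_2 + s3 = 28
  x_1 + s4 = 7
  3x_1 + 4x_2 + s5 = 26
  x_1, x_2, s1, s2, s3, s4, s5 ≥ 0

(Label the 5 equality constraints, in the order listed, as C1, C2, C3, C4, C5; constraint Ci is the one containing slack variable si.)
Optimal: x_1 = 0, x_2 = 6.5
Binding: C5, x_1 ≥ 0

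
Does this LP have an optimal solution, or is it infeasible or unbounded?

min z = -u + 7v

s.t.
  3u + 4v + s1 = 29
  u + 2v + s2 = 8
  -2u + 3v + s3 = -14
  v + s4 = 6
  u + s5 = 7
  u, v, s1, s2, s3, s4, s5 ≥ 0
The point (7, 0) satisfies every constraint, so the LP is feasible; the constraints give u ≤ 7 and v ≤ 6, which with u, v ≥ 0 keep the feasible region inside a bounded box. A feasible, bounded LP attains a finite optimum at a vertex.

The LP has an optimal solution: (7, 0) with z = -7.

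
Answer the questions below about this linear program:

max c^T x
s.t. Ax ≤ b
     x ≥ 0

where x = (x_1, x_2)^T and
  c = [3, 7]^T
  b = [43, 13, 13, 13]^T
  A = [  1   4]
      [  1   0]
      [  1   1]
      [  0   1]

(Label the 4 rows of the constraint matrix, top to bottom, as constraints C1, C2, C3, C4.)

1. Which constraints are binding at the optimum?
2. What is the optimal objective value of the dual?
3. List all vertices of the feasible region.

1. C1, C3
2. 79 (by strong duality, equal to the primal optimum)
3. (0, 0), (13, 0), (3, 10), (0, 10.75)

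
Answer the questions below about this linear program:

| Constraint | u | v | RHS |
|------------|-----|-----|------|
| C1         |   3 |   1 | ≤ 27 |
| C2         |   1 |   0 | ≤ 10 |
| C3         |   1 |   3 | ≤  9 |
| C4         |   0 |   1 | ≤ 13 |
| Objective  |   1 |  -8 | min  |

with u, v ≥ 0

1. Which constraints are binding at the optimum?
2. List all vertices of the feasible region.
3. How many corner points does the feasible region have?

1. C3, u ≥ 0
2. (0, 0), (9, 0), (0, 3)
3. 3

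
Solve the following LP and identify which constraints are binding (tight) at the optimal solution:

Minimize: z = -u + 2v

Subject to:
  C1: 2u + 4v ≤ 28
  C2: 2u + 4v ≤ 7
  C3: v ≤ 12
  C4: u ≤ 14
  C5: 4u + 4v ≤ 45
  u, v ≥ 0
Optimal: u = 3.5, v = 0
Binding: C2, v ≥ 0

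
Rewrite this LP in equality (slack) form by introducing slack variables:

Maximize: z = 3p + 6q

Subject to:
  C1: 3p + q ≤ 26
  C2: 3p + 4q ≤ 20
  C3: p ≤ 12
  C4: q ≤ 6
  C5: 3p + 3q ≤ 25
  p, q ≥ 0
max z = 3p + 6q

s.t.
  3p + q + s1 = 26
  3p + 4q + s2 = 20
  p + s3 = 12
  q + s4 = 6
  3p + 3q + s5 = 25
  p, q, s1, s2, s3, s4, s5 ≥ 0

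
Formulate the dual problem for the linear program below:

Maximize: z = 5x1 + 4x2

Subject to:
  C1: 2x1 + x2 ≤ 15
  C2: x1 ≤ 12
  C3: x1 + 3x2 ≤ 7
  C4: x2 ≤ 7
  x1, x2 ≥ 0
Minimize: z = 15y1 + 12y2 + 7y3 + 7y4

Subject to:
  C1: -2y1 - y2 - y3 ≤ -5
  C2: -y1 - 3y3 - y4 ≤ -4
  y1, y2, y3, y4 ≥ 0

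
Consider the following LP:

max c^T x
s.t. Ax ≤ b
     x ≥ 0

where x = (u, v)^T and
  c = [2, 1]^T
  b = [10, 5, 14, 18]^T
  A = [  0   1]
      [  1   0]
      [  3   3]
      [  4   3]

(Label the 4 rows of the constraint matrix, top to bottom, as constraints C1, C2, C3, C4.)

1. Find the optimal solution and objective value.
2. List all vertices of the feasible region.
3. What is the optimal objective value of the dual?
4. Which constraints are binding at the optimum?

1. u = 4.5, v = 0, z = 9
2. (0, 0), (4.5, 0), (4, 0.6667), (0, 4.667)
3. 9 (by strong duality, equal to the primal optimum)
4. C4, v ≥ 0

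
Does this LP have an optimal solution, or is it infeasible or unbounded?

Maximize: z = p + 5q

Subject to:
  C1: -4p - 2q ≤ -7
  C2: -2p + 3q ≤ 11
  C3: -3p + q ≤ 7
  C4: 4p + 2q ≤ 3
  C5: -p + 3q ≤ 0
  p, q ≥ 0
C4 requires 4p + 2q ≤ 3, while C1 (-4p - 2q ≤ -7) is equivalent to 4p + 2q ≥ 7. Together they would need 7 ≤ 4p + 2q ≤ 3, which is impossible since 7 > 3. No point satisfies all constraints.

Infeasible: no point satisfies all constraints simultaneously.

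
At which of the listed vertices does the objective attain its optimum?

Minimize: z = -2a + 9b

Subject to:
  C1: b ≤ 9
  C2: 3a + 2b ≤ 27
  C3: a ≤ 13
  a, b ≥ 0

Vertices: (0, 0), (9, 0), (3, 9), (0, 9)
Evaluating z = -2a + 9b at each vertex:
  (0, 0): z = 0
  (9, 0): z = -18
  (3, 9): z = 75
  (0, 9): z = 81

The smallest value is z = -18, attained at (9, 0).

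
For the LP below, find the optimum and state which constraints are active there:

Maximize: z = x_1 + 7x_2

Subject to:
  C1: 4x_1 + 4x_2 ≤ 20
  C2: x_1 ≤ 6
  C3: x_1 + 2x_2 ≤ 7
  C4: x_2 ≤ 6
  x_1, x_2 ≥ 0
Optimal: x_1 = 0, x_2 = 3.5
Slack at optimum:
  C1: slack = 6
  C2: slack = 6
  C3: slack = 0 (binding)
  C4: slack = 2.5
  x_1 ≥ 0: x_1 = 0 (binding)
  x_2 ≥ 0: x_2 = 3.5
Binding constraints: C3, x_1 ≥ 0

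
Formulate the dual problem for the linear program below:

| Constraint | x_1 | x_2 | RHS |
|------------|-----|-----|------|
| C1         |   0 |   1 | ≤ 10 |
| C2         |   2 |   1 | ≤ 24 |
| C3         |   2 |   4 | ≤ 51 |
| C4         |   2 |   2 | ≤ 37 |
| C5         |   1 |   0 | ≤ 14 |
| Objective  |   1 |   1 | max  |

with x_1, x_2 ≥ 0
Minimize: z = 10y1 + 24y2 + 51y3 + 37y4 + 14y5

Subject to:
  C1: -2y2 - 2y3 - 2y4 - y5 ≤ -1
  C2: -y1 - y2 - 4y3 - 2y4 ≤ -1
  y1, y2, y3, y4, y5 ≥ 0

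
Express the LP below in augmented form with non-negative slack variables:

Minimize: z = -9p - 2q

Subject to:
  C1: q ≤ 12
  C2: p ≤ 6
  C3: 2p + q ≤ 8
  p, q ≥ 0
min z = -9p - 2q

s.t.
  q + s1 = 12
  p + s2 = 6
  2p + q + s3 = 8
  p, q, s1, s2, s3 ≥ 0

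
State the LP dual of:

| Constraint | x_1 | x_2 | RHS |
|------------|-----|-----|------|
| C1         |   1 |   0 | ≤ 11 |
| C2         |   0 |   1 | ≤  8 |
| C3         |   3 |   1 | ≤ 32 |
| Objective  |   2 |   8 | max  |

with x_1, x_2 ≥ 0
Minimize: z = 11y1 + 8y2 + 32y3

Subject to:
  C1: -y1 - 3y3 ≤ -2
  C2: -y2 - y3 ≤ -8
  y1, y2, y3 ≥ 0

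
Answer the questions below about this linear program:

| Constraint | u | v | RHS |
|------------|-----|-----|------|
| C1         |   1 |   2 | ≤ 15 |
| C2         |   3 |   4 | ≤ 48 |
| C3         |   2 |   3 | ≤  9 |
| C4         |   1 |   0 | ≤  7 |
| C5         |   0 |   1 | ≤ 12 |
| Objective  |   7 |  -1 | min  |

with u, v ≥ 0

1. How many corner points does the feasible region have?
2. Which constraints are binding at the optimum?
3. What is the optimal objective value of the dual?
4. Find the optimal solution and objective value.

1. 3
2. C3, u ≥ 0
3. -3 (by strong duality, equal to the primal optimum)
4. u = 0, v = 3, z = -3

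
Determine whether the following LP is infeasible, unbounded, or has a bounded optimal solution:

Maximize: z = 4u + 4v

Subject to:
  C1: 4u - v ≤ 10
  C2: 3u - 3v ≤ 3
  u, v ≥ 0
Feasible point: (0, 0) satisfies every constraint, so the LP is feasible.
Direction d = (0, 1): for each constraint row a, a·d ≤ 0 —
  (4)(0) + (-1)(1) = -1 ≤ 0
  (3)(0) + (-3)(1) = -3 ≤ 0
and d ≥ 0, so (0, 0) + t·d stays feasible for every t ≥ 0. Along this ray z = 4u + 4v changes by 4 per unit t, so z → +∞.

Unbounded: there is a feasible ray along which z → +∞.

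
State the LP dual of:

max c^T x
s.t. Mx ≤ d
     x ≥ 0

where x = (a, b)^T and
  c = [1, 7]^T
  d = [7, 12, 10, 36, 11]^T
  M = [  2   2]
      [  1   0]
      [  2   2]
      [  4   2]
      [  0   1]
Minimize: z = 7y1 + 12y2 + 10y3 + 36y4 + 11y5

Subject to:
  C1: -2y1 - y2 - 2y3 - 4y4 ≤ -1
  C2: -2y1 - 2y3 - 2y4 - y5 ≤ -7
  y1, y2, y3, y4, y5 ≥ 0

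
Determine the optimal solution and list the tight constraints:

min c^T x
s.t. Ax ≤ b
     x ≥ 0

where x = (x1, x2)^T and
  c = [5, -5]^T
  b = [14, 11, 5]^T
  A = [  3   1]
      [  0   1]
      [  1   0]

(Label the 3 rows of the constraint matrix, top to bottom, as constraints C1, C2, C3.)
Optimal: x1 = 0, x2 = 11
Slack at optimum:
  C1: slack = 3
  C2: slack = 0 (binding)
  C3: slack = 5
  x1 ≥ 0: x1 = 0 (binding)
  x2 ≥ 0: x2 = 11
Binding constraints: C2, x1 ≥ 0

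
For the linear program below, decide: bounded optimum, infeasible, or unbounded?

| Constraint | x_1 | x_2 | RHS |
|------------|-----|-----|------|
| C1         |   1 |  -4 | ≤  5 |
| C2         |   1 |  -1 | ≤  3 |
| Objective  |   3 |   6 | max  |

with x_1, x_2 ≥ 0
Feasible point: (0, 0) satisfies every constraint, so the LP is feasible.
Direction d = (0, 1): for each constraint row a, a·d ≤ 0 —
  (1)(0) + (-4)(1) = -4 ≤ 0
  (1)(0) + (-1)(1) = -1 ≤ 0
and d ≥ 0, so (0, 0) + t·d stays feasible for every t ≥ 0. Along this ray z = 3x_1 + 6x_2 changes by 6 per unit t, so z → +∞.

Unbounded: there is a feasible ray along which z → +∞.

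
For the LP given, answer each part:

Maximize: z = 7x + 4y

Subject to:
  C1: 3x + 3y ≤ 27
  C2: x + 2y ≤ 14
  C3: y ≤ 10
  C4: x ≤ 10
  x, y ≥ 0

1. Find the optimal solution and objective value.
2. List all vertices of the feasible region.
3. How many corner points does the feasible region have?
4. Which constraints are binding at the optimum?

1. x = 9, y = 0, z = 63
2. (0, 0), (9, 0), (4, 5), (0, 7)
3. 4
4. C1, y ≥ 0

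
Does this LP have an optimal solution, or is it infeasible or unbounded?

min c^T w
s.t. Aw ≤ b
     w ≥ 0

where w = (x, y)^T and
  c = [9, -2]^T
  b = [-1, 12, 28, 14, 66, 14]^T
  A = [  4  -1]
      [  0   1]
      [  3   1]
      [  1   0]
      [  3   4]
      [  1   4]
The point (0, 3.5) satisfies every constraint, so the LP is feasible; the constraints give x ≤ 14 and y ≤ 12, which with x, y ≥ 0 keep the feasible region inside a bounded box. A feasible, bounded LP attains a finite optimum at a vertex.

The LP has an optimal solution: (0, 3.5) with z = -7.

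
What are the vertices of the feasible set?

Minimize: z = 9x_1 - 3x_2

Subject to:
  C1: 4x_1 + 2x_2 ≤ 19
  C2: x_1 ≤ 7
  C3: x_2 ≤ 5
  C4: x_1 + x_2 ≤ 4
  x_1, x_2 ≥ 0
Each vertex is the intersection of two constraint boundaries that also satisfies all remaining constraints:
  x_1 = 0 and x_2 = 0 → (0, 0)
  x_1 + x_2 = 4 and x_2 = 0 → (4, 0)
  x_1 + x_2 = 4 and x_1 = 0 → (0, 4)

Vertices: (0, 0), (4, 0), (0, 4)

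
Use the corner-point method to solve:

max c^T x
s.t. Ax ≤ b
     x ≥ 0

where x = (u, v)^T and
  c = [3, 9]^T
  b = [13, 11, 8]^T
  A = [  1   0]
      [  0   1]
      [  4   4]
Each vertex is the intersection of two constraint boundaries that also satisfies all remaining constraints:
  u = 0 and v = 0 → (0, 0)
  4u + 4v = 8 and v = 0 → (2, 0)
  4u + 4v = 8 and u = 0 → (0, 2)

Evaluating z = 3u + 9v at each vertex:
  (0, 0): z = 0
  (2, 0): z = 6
  (0, 2): z = 18

The maximum is at (0, 2) with z = 18.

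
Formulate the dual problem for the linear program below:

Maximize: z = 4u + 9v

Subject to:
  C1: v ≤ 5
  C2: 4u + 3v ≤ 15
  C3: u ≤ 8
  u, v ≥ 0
Minimize: z = 5y1 + 15y2 + 8y3

Subject to:
  C1: -4y2 - y3 ≤ -4
  C2: -y1 - 3y2 ≤ -9
  y1, y2, y3 ≥ 0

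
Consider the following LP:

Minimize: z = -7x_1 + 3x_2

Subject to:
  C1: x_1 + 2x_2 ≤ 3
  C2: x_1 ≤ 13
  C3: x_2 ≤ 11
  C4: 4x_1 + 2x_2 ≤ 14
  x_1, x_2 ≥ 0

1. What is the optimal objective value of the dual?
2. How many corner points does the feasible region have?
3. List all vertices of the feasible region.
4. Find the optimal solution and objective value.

1. -21 (by strong duality, equal to the primal optimum)
2. 3
3. (0, 0), (3, 0), (0, 1.5)
4. x_1 = 3, x_2 = 0, z = -21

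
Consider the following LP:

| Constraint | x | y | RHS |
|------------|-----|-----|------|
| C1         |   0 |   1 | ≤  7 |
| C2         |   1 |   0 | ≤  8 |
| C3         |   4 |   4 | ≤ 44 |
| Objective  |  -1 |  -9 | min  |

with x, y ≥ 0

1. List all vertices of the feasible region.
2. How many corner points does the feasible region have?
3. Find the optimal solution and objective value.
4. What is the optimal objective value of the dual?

1. (0, 0), (8, 0), (8, 3), (4, 7), (0, 7)
2. 5
3. x = 4, y = 7, z = -67
4. -67 (by strong duality, equal to the primal optimum)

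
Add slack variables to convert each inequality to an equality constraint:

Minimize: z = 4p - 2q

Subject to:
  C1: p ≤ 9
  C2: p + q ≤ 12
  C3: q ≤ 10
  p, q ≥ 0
min z = 4p - 2q

s.t.
  p + s1 = 9
  p + q + s2 = 12
  q + s3 = 10
  p, q, s1, s2, s3 ≥ 0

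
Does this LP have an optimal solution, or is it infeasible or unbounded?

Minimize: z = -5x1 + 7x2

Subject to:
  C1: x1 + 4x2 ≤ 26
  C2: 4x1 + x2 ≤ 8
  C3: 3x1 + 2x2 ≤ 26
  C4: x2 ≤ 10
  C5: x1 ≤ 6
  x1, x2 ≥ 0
The point (2, 0) satisfies every constraint, so the LP is feasible; the constraints give x1 ≤ 6 and x2 ≤ 10, which with x1, x2 ≥ 0 keep the feasible region inside a bounded box. A feasible, bounded LP attains a finite optimum at a vertex.

Evaluating z = -5x1 + 7x2 at each vertex:
  (0, 0): z = 0
  (2, 0): z = -10
  (0.4, 6.4): z = 42.8
  (0, 6.5): z = 45.5

Feasible with finite optimum z* = -10 at (2, 0).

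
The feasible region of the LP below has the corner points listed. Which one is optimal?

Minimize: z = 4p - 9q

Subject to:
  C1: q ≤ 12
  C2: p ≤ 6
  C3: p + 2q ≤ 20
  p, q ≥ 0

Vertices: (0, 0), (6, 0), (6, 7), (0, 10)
Evaluating z = 4p - 9q at each vertex:
  (0, 0): z = 0
  (6, 0): z = 24
  (6, 7): z = -39
  (0, 10): z = -90

The smallest value is z = -90, attained at (0, 10).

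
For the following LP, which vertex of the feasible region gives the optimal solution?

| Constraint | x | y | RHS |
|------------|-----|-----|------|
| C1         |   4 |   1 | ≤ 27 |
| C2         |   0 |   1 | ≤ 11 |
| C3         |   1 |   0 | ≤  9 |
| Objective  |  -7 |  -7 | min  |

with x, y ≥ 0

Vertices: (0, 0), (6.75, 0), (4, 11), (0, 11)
(4, 11) with z = -105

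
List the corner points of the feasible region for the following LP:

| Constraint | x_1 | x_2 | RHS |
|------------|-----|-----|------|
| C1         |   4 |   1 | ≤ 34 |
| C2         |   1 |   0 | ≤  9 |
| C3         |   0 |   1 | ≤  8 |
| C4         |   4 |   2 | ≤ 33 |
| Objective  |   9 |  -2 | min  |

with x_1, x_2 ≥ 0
Each vertex is the intersection of two constraint boundaries that also satisfies all remaining constraints:
  x_1 = 0 and x_2 = 0 → (0, 0)
  4x_1 + 2x_2 = 33 and x_2 = 0 → (8.25, 0)
  x_2 = 8 and 4x_1 + 2x_2 = 33 → (4.25, 8)
  x_2 = 8 and x_1 = 0 → (0, 8)

Vertices: (0, 0), (8.25, 0), (4.25, 8), (0, 8)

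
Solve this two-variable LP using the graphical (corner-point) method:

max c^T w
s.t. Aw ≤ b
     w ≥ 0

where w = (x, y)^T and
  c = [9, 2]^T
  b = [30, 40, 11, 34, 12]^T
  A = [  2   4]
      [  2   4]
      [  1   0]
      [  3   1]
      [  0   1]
x = 11, y = 1, z = 101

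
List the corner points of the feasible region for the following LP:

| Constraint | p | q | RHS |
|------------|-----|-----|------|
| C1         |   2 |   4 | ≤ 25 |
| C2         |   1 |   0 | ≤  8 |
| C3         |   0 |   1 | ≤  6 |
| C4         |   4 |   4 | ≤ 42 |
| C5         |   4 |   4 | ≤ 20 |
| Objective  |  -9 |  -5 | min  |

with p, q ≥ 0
Each vertex is the intersection of two constraint boundaries that also satisfies all remaining constraints:
  p = 0 and q = 0 → (0, 0)
  4p + 4q = 20 and q = 0 → (5, 0)
  4p + 4q = 20 and p = 0 → (0, 5)

Vertices: (0, 0), (5, 0), (0, 5)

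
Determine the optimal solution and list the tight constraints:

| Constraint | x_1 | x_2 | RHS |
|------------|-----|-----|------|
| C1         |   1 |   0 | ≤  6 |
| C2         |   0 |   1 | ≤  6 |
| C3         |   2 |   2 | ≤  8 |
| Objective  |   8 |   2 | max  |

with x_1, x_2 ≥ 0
Optimal: x_1 = 4, x_2 = 0
Slack at optimum:
  C1: slack = 2
  C2: slack = 6
  C3: slack = 0 (binding)
  x_1 ≥ 0: x_1 = 4
  x_2 ≥ 0: x_2 = 0 (binding)
Binding constraints: C3, x_2 ≥ 0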